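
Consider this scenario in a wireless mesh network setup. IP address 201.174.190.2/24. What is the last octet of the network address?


Given: IP = 201.174.190.2, prefix = /24
Subnet mask = 255.255.255.0
Last octet of IP: 2
Last octet of mask: 0
Network last octet = 2 AND 0 = 0

0


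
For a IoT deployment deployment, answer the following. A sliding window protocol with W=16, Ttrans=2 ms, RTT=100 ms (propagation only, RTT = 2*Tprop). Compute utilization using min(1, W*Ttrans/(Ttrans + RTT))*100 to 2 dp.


Given: W = 16, Ttrans = 2 ms, RTT = 100 ms (= 2 * Tprop, Tprop = 50 ms)
Cycle time = Ttrans + RTT = 2 + 100 = 102 ms (first packet sent until its ACK returns)
W * Ttrans = 16 * 2 = 32 ms of sending per cycle
W * Ttrans / (Ttrans + RTT) = 32 / 102 = 0.313725
U = min(1, 0.313725) = 0.313725
U% = 31.37%

31.37


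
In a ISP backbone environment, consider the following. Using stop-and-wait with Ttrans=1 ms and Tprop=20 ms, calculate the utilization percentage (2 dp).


Given: Ttrans = 1 ms, Tprop = 20 ms
RTT = 2 * Tprop = 2 * 20 = 40 ms
U = Ttrans / (Ttrans + RTT)
U = 1 / (1 + 40)
U = 1 / 41 = 0.02439
U% = 2.44%

2.44


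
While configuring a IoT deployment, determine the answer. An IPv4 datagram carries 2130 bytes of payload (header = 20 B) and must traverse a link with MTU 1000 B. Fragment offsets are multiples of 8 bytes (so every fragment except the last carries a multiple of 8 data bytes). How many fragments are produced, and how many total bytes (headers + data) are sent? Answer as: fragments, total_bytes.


Max data per non-final fragment = floor((MTU - header)/8)*8 = floor((1000 - 20)/8)*8 = floor(980/8)*8 = 976 B
Final fragment needs no 8-byte alignment: it can carry up to MTU - header = 980 B
Non-final fragments needed = ceil((payload - 980) / 976) = ceil(1150/976) = ceil(1.1783) = 2
Number of fragments = 2 + 1 = 3
Fragment sizes (data): 2 * 976 B + 178 B (last, 178 <= 980 OK)
Total bytes sent = payload + n_frags * header = 2130 + 3*20 = 2130 + 60 = 2190 B

3, 2190


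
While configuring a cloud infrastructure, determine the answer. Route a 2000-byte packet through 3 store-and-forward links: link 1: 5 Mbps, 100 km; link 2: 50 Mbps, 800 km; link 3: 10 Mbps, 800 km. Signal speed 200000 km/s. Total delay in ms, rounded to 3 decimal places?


Packet = 2000 bytes = 16000 bits. Store-and-forward: sum (t_trans + t_prop) per link.
Link 1: t_trans = 16000/(5*10^6) s = 3.2000 ms; t_prop = 100/200000 s = 0.5000 ms; subtotal = 3.7000 ms
Link 2: t_trans = 16000/(50*10^6) s = 0.3200 ms; t_prop = 800/200000 s = 4.0000 ms; subtotal = 4.3200 ms
Link 3: t_trans = 16000/(10*10^6) s = 1.6000 ms; t_prop = 800/200000 s = 4.0000 ms; subtotal = 5.6000 ms
End-to-end = 3.7000 + 4.3200 + 5.6000 = 13.6200 ms -> 13.620 ms (3 dp)

13.620


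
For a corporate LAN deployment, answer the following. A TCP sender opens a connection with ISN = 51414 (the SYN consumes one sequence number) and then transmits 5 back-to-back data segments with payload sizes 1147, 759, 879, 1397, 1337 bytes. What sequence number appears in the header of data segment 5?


The SYN occupies sequence number ISN = 51414, so the first data byte is ISN + 1 = 51415.
SEQ of data segment i = (ISN + 1) + sum of payload sizes of segments 1..i-1.
Segment 1: SEQ = 51415, payload = 1147 bytes
Segment 2: SEQ = 52562, payload = 759 bytes
Segment 3: SEQ = 53321, payload = 879 bytes
Segment 4: SEQ = 54200, payload = 1397 bytes
Segment 5: SEQ = 55597, payload = 1337 bytes
SEQ of segment 5 = 51415 + 1147 + 759 + 879 + 1397 = 55597

55597


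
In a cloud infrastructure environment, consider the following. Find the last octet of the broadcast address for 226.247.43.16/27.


Given: IP = 226.247.43.16, prefix = /27
Host bits = 32 - 27 = 5
Network last octet = 16 AND mask = 0
Host part size = 2^5 - 1 = 31
Broadcast last octet = 0 OR 31 = 31

31


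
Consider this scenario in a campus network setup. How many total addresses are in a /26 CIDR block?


Given: CIDR prefix /26
Host bits = 32 - 26 = 6
Total addresses = 2^6 = 64

64


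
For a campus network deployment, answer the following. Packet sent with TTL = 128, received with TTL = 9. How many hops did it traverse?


Given: initial TTL = 128, received TTL = 9
Hops = initial TTL - received TTL
Hops = 128 - 9 = 119

119


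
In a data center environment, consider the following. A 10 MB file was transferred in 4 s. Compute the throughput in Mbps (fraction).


Given: file = 10 MB, time = 4 s
File in Mb = 10 * 8 = 80 Mb
Throughput = 80 / 4 Mbps
Throughput = 20 Mbps

20


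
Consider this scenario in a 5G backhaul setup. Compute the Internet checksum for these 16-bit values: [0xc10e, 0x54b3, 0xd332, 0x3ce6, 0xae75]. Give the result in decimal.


Given words: [0xc10e, 0x54b3, 0xd332, 0x3ce6, 0xae75]
Step 1: Sum all words
Raw sum = 49422 + 21683 + 54066 + 15590 + 44661 = 185422
Step 2: Fold carry: (54350 + 2) = 54352
One's complement = ~54352 & 0xFFFF = 11183

11183


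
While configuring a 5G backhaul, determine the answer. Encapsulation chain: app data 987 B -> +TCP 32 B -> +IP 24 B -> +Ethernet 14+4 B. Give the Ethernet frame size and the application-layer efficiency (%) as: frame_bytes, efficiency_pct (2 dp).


TCP segment = 987 + 32 = 1019 B
IP packet = 1019 + 24 = 1043 B
Ethernet frame = 1043 + 14 + 4 = 1061 B
Efficiency = app / frame = 987 / 1061 = 0.930254 = 93.0254% -> 93.03% (2 dp)

1061, 93.03


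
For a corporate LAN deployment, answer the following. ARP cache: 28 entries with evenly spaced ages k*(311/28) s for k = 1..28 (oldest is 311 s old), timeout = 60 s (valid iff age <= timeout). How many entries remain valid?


Ages are k * 311/28 s for k = 1..28 (spacing = 11.1071 s).
Entry k is valid iff k * 311/28 <= 60 iff k <= 28 * 60 / 311 = 5.4019
n_valid = floor(5.4019) = 5
(n_stale = 28 - 5 = 23)

5


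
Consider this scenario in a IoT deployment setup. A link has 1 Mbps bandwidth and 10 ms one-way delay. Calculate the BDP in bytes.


Given: bandwidth = 1 Mbps, delay = 10 ms
BDP in bits = 1 * 10^6 * 10 / 1000
BDP in bits = 10000
BDP in bytes = 10000 / 8 = 1250

1250


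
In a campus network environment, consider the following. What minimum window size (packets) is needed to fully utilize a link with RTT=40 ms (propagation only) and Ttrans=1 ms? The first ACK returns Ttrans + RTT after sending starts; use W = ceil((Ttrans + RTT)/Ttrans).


Given: Ttrans = 1 ms, RTT = 40 ms (= 2 * Tprop, Tprop = 20 ms)
Time until first ACK returns = Ttrans + RTT = 1 + 40 = 41 ms
Need W * Ttrans >= Ttrans + RTT  ->  W >= (Ttrans + RTT) / Ttrans
(Ttrans + RTT) / Ttrans = 41 / 1 = 41
W_min = ceil(41) = 41

41


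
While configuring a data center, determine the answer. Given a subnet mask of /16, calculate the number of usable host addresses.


Given: subnet mask /16
Host bits = 32 - 16 = 16
Total addresses = 2^16 = 65536
Usable hosts = 65536 - 2 (network + broadcast) = 65534

65534


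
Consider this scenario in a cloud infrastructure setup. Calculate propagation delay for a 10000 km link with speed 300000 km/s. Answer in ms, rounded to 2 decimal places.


Given: distance = 10000 km, speed = 300000 km/s
Delay = distance / speed = 10000 / 300000 seconds
Delay in ms = 10000 * 1000 / 300000
Delay = 33.3333 ms
Rounded to 2 dp = 33.33 ms

33.33


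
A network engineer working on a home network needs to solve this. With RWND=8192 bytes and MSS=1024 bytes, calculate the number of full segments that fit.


Given: RWND = 8192 bytes, MSS = 1024 bytes
Full segments = floor(RWND / MSS)
Full segments = floor(8192 / 1024)
Full segments = floor(8.0) = 8

8


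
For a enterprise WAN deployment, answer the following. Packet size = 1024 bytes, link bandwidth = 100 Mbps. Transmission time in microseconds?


Given: packet = 1024 bytes, bandwidth = 100 Mbps
Packet in bits = 1024 * 8 = 8192 bits
Bandwidth = 100 * 10^6 = 100000000 bps
Time = 8192 / 100000000 seconds
Time in us = 8192 * 10^6 / 100000000 = 81.92

81.92


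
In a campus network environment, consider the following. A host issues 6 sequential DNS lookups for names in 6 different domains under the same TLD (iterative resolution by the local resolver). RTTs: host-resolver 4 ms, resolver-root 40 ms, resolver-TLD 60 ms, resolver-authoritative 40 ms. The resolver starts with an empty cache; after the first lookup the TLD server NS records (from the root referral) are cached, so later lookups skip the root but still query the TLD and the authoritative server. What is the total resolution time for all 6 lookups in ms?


Lookup 1 (cold cache): local + root + TLD + auth = 4 + 40 + 60 + 40 = 144 ms
Lookups 2..6 (TLD NS cached -> skip root; new domain -> still ask TLD and auth): local + TLD + auth = 4 + 60 + 40 = 104 ms each
Remaining 5 lookups: 5 * 104 = 520 ms
Total = 144 + 520 = 664 ms

664


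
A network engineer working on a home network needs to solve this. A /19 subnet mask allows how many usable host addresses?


Given: subnet mask /19
Host bits = 32 - 19 = 13
Total addresses = 2^13 = 8192
Usable hosts = 8192 - 2 (network + broadcast) = 8190

8190


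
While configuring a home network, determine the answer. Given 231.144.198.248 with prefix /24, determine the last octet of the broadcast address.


Given: IP = 231.144.198.248, prefix = /24
Host bits = 32 - 24 = 8
Network last octet = 248 AND mask = 0
Host part size = 2^8 - 1 = 255
Broadcast last octet = 0 OR 255 = 255

255


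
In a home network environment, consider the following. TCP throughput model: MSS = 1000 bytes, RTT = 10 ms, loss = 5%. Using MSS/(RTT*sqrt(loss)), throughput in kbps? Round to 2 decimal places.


Given: MSS = 1000 bytes, RTT = 10 ms, loss = 5%
RTT in seconds = 10 / 1000 = 0.01
Loss rate = 5% = 0.05
sqrt(loss) = sqrt(0.05) = 0.223606797750
Throughput (bytes/s) = 1000 / (0.01 * 0.223606797750) = 447213.5955
Throughput (kbps) = 447213.5955 * 8 / 1000 = 3577.708764 -> 3577.71 kbps (2 dp)

3577.71


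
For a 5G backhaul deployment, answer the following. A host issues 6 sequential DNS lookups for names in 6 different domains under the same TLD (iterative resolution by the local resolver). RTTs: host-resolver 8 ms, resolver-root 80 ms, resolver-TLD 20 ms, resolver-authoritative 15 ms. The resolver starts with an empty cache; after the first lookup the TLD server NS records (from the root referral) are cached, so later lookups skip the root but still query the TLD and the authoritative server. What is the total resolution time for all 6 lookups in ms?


Lookup 1 (cold cache): local + root + TLD + auth = 8 + 80 + 20 + 15 = 123 ms
Lookups 2..6 (TLD NS cached -> skip root; new domain -> still ask TLD and auth): local + TLD + auth = 8 + 20 + 15 = 43 ms each
Remaining 5 lookups: 5 * 43 = 215 ms
Total = 123 + 215 = 338 ms

338


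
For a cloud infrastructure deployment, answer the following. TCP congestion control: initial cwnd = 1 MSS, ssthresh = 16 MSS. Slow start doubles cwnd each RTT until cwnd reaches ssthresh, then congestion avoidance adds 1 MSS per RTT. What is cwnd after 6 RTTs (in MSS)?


RTT 0: cwnd = 1 MSS (initial)
RTT 1: cwnd = 2 MSS (slow start, doubled)
RTT 2: cwnd = 4 MSS (slow start, doubled)
RTT 3: cwnd = 8 MSS (slow start, doubled)
RTT 4: cwnd = 16 MSS (slow start, doubled)
RTT 5: cwnd = 17 MSS (congestion avoidance, +1)
RTT 6: cwnd = 18 MSS (congestion avoidance, +1)

18


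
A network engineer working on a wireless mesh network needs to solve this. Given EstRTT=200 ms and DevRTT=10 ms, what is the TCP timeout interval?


Given: EstRTT = 200 ms, DevRTT = 10 ms
Timeout = EstRTT + 4 * DevRTT
4 * DevRTT = 4 * 10 = 40
Timeout = 200 + 40 = 240 ms

240


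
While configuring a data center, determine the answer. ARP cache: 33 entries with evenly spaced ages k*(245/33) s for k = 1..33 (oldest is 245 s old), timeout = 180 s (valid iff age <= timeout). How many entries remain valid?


Ages are k * 245/33 s for k = 1..33 (spacing = 7.4242 s).
Entry k is valid iff k * 245/33 <= 180 iff k <= 33 * 180 / 245 = 24.2449
n_valid = floor(24.2449) = 24
(n_stale = 33 - 24 = 9)

24


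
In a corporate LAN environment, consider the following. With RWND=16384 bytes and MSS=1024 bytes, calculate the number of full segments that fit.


Given: RWND = 16384 bytes, MSS = 1024 bytes
Full segments = floor(RWND / MSS)
Full segments = floor(16384 / 1024)
Full segments = floor(16.0) = 16

16


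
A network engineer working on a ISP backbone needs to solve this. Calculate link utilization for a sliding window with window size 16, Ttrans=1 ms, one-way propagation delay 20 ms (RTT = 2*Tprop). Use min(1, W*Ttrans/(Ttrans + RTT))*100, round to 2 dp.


Given: W = 16, Ttrans = 1 ms, RTT = 40 ms (= 2 * Tprop, Tprop = 20 ms)
Cycle time = Ttrans + RTT = 1 + 40 = 41 ms (first packet sent until its ACK returns)
W * Ttrans = 16 * 1 = 16 ms of sending per cycle
W * Ttrans / (Ttrans + RTT) = 16 / 41 = 0.390244
U = min(1, 0.390244) = 0.390244
U% = 39.02%

39.02


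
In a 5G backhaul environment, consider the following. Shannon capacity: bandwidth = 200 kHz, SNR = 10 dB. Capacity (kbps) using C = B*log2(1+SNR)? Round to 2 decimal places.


Given: B = 200 kHz, SNR = 10 dB
SNR linear = 10^(10/10) = 10
1 + SNR = 11
log2(11) = 3.4594316186
C = 200 * 1000 * 3.4594316186 = 691886.3237 bps
C = 691.886324 kbps -> 691.89 kbps (2 dp)

691.89


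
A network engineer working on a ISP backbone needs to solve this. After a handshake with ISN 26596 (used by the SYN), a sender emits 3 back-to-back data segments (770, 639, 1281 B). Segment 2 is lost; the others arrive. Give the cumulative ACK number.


SYN uses sequence number 26596; first data byte = ISN + 1 = 26597.
Segment 1: SEQ = 26597, len = 770 B, covers [26597, 27366]
Segment 2: SEQ = 27367, len = 639 B, covers [27367, 28005] [LOST]
Segment 3: SEQ = 28006, len = 1281 B, covers [28006, 29286]
In-order data received: bytes [26597, 27366] (segments 1..1).
Segment 2 missing -> gap begins at byte 27367; later segments buffered out of order.
Cumulative ACK = next expected in-order byte = 26597 + 770 = 27367

27367


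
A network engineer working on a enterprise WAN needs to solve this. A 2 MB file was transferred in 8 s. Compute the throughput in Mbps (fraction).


Given: file = 2 MB, time = 8 s
File in Mb = 2 * 8 = 16 Mb
Throughput = 16 / 8 Mbps
Throughput = 2 Mbps

2


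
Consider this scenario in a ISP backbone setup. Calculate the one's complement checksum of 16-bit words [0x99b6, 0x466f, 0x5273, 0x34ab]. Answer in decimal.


Given words: [0x99b6, 0x466f, 0x5273, 0x34ab]
Step 1: Sum all words
Raw sum = 39350 + 18031 + 21107 + 13483 = 91971
Step 2: Fold carry: (26435 + 1) = 26436
One's complement = ~26436 & 0xFFFF = 39099

39099


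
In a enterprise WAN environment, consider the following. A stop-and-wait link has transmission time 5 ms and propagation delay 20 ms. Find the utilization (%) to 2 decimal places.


Given: Ttrans = 5 ms, Tprop = 20 ms
RTT = 2 * Tprop = 2 * 20 = 40 ms
U = Ttrans / (Ttrans + RTT)
U = 5 / (5 + 40)
U = 5 / 45 = 0.111111
U% = 11.11%

11.11


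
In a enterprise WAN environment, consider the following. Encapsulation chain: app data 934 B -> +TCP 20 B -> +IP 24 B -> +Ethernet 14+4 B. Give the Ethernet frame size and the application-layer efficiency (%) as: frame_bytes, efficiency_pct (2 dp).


TCP segment = 934 + 20 = 954 B
IP packet = 954 + 24 = 978 B
Ethernet frame = 978 + 14 + 4 = 996 B
Efficiency = app / frame = 934 / 996 = 0.937751 = 93.7751% -> 93.78% (2 dp)

996, 93.78


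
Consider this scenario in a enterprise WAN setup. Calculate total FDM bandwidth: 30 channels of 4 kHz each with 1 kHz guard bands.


Given: 30 channels, 4 kHz each, guard = 1 kHz
Channel bandwidth = 30 * 4 = 120 kHz
Guard bands = 29 gaps * 1 kHz = 29 kHz
Total = 120 + 29 = 149 kHz

149


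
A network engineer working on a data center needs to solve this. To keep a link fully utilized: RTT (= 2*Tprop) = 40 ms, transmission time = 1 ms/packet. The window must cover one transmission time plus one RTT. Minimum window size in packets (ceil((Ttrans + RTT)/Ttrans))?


Given: Ttrans = 1 ms, RTT = 40 ms (= 2 * Tprop, Tprop = 20 ms)
Time until first ACK returns = Ttrans + RTT = 1 + 40 = 41 ms
Need W * Ttrans >= Ttrans + RTT  ->  W >= (Ttrans + RTT) / Ttrans
(Ttrans + RTT) / Ttrans = 41 / 1 = 41
W_min = ceil(41) = 41

41


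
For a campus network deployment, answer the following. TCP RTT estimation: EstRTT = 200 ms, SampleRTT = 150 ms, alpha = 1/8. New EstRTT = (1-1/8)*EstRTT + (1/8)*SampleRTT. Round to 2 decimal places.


Given: EstRTT = 200 ms, SampleRTT = 150 ms, alpha = 1/8
New EstRTT = (1 - alpha) * EstRTT + alpha * SampleRTT
(7/8) * 200 = 175
(1/8) * 150 = 18.75
New EstRTT = 175 + 18.75 = 193.75 ms -> 193.75 ms (2 dp)

193.75


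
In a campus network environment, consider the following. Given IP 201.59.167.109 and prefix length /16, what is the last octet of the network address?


Given: IP = 201.59.167.109, prefix = /16
Subnet mask = 255.255.0.0
Last octet of IP: 109
Last octet of mask: 0
Network last octet = 109 AND 0 = 0

0


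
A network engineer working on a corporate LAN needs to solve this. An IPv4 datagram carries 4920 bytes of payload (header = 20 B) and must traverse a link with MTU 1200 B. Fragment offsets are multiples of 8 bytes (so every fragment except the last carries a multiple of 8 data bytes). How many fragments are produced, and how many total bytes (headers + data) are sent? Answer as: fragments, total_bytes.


Max data per non-final fragment = floor((MTU - header)/8)*8 = floor((1200 - 20)/8)*8 = floor(1180/8)*8 = 1176 B
Final fragment needs no 8-byte alignment: it can carry up to MTU - header = 1180 B
Non-final fragments needed = ceil((payload - 1180) / 1176) = ceil(3740/1176) = ceil(3.1803) = 4
Number of fragments = 4 + 1 = 5
Fragment sizes (data): 4 * 1176 B + 216 B (last, 216 <= 1180 OK)
Total bytes sent = payload + n_frags * header = 4920 + 5*20 = 4920 + 100 = 5020 B

5, 5020


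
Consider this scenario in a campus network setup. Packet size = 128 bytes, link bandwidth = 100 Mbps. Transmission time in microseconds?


Given: packet = 128 bytes, bandwidth = 100 Mbps
Packet in bits = 128 * 8 = 1024 bits
Bandwidth = 100 * 10^6 = 100000000 bps
Time = 1024 / 100000000 seconds
Time in us = 1024 * 10^6 / 100000000 = 10.24

10.24


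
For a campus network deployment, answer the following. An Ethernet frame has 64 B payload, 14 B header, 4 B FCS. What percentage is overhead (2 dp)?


Given: payload = 64 B, header = 14 B, trailer = 4 B
Overhead bytes = header + trailer = 14 + 4 = 18
Total frame = payload + overhead = 64 + 18 = 82
Overhead % = 18 / 82 * 100 = 21.9512% -> 21.95% (2 dp)

21.95


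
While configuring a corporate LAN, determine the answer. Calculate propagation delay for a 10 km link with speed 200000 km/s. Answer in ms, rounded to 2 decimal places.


Given: distance = 10 km, speed = 200000 km/s
Delay = distance / speed = 10 / 200000 seconds
Delay in ms = 10 * 1000 / 200000
Delay = 0.0500 ms
Rounded to 2 dp = 0.05 ms

0.05


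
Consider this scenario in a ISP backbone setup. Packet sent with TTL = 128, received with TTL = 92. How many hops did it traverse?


Given: initial TTL = 128, received TTL = 92
Hops = initial TTL - received TTL
Hops = 128 - 92 = 36

36


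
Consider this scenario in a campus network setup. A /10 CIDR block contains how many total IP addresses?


Given: CIDR prefix /10
Host bits = 32 - 10 = 22
Total addresses = 2^22 = 4194304

4194304


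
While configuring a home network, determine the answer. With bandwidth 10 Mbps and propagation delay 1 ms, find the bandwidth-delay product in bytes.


Given: bandwidth = 10 Mbps, delay = 1 ms
BDP in bits = 10 * 10^6 * 1 / 1000
BDP in bits = 10000
BDP in bytes = 10000 / 8 = 1250

1250


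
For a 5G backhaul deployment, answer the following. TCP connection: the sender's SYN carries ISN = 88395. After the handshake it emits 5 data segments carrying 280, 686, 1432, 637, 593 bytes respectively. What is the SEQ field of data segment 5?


The SYN occupies sequence number ISN = 88395, so the first data byte is ISN + 1 = 88396.
SEQ of data segment i = (ISN + 1) + sum of payload sizes of segments 1..i-1.
Segment 1: SEQ = 88396, payload = 280 bytes
Segment 2: SEQ = 88676, payload = 686 bytes
Segment 3: SEQ = 89362, payload = 1432 bytes
Segment 4: SEQ = 90794, payload = 637 bytes
Segment 5: SEQ = 91431, payload = 593 bytes
SEQ of segment 5 = 88396 + 280 + 686 + 1432 + 637 = 91431

91431


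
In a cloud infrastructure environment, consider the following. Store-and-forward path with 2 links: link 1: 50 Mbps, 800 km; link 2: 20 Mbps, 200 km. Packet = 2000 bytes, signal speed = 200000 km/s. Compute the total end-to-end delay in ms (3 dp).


Packet = 2000 bytes = 16000 bits. Store-and-forward: sum (t_trans + t_prop) per link.
Link 1: t_trans = 16000/(50*10^6) s = 0.3200 ms; t_prop = 800/200000 s = 4.0000 ms; subtotal = 4.3200 ms
Link 2: t_trans = 16000/(20*10^6) s = 0.8000 ms; t_prop = 200/200000 s = 1.0000 ms; subtotal = 1.8000 ms
End-to-end = 4.3200 + 1.8000 = 6.1200 ms -> 6.120 ms (3 dp)

6.120


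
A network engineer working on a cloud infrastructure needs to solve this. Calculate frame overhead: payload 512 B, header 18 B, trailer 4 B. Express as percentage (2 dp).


Given: payload = 512 B, header = 18 B, trailer = 4 B
Overhead bytes = header + trailer = 18 + 4 = 22
Total frame = payload + overhead = 512 + 22 = 534
Overhead % = 22 / 534 * 100 = 4.1199% -> 4.12% (2 dp)

4.12


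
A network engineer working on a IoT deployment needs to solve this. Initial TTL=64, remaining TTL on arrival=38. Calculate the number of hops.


Given: initial TTL = 64, received TTL = 38
Hops = initial TTL - received TTL
Hops = 64 - 38 = 26

26


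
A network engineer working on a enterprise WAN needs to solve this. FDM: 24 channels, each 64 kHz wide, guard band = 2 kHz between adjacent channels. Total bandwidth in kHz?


Given: 24 channels, 64 kHz each, guard = 2 kHz
Channel bandwidth = 24 * 64 = 1536 kHz
Guard bands = 23 gaps * 2 kHz = 46 kHz
Total = 1536 + 46 = 1582 kHz

1582


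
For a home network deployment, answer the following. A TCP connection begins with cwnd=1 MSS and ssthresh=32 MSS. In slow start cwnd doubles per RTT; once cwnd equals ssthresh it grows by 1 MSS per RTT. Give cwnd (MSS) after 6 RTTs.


RTT 0: cwnd = 1 MSS (initial)
RTT 1: cwnd = 2 MSS (slow start, doubled)
RTT 2: cwnd = 4 MSS (slow start, doubled)
RTT 3: cwnd = 8 MSS (slow start, doubled)
RTT 4: cwnd = 16 MSS (slow start, doubled)
RTT 5: cwnd = 32 MSS (slow start, doubled)
RTT 6: cwnd = 33 MSS (congestion avoidance, +1)

33


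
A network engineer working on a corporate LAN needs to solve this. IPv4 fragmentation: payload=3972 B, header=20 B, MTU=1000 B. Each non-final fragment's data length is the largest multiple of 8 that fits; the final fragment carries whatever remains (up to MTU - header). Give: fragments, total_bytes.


Max data per non-final fragment = floor((MTU - header)/8)*8 = floor((1000 - 20)/8)*8 = floor(980/8)*8 = 976 B
Final fragment needs no 8-byte alignment: it can carry up to MTU - header = 980 B
Non-final fragments needed = ceil((payload - 980) / 976) = ceil(2992/976) = ceil(3.0656) = 4
Number of fragments = 4 + 1 = 5
Fragment sizes (data): 4 * 976 B + 68 B (last, 68 <= 980 OK)
Total bytes sent = payload + n_frags * header = 3972 + 5*20 = 3972 + 100 = 4072 B

5, 4072


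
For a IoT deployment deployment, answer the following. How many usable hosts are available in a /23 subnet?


Given: subnet mask /23
Host bits = 32 - 23 = 9
Total addresses = 2^9 = 512
Usable hosts = 512 - 2 (network + broadcast) = 510

510


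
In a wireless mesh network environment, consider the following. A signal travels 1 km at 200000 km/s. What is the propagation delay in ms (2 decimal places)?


Given: distance = 1 km, speed = 200000 km/s
Delay = distance / speed = 1 / 200000 seconds
Delay in ms = 1 * 1000 / 200000
Delay = 0.0050 ms
Rounded to 2 dp = 0.01 ms

0.01


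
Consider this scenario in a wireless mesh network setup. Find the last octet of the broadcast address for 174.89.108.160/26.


Given: IP = 174.89.108.160, prefix = /26
Host bits = 32 - 26 = 6
Network last octet = 160 AND mask = 128
Host part size = 2^6 - 1 = 63
Broadcast last octet = 128 OR 63 = 191

191


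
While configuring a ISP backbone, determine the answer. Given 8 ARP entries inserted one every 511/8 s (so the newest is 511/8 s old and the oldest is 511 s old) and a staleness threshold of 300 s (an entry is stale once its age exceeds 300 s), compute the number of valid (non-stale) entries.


Ages are k * 511/8 s for k = 1..8 (spacing = 63.8750 s).
Entry k is valid iff k * 511/8 <= 300 iff k <= 8 * 300 / 511 = 4.6967
n_valid = floor(4.6967) = 4
(n_stale = 8 - 4 = 4)

4


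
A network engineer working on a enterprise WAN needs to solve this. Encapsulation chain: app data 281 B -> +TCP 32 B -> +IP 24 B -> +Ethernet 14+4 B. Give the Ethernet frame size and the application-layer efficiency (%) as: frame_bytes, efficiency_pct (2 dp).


TCP segment = 281 + 32 = 313 B
IP packet = 313 + 24 = 337 B
Ethernet frame = 337 + 14 + 4 = 355 B
Efficiency = app / frame = 281 / 355 = 0.791549 = 79.1549% -> 79.15% (2 dp)

355, 79.15


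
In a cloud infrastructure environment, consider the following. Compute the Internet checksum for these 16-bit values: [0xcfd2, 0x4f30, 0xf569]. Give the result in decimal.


Given words: [0xcfd2, 0x4f30, 0xf569]
Step 1: Sum all words
Raw sum = 53202 + 20272 + 62825 = 136299
Step 2: Fold carry: (5227 + 2) = 5229
One's complement = ~5229 & 0xFFFF = 60306

60306


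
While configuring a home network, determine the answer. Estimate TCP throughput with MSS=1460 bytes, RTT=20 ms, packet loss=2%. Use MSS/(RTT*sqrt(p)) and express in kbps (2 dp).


Given: MSS = 1460 bytes, RTT = 20 ms, loss = 2%
RTT in seconds = 20 / 1000 = 0.02
Loss rate = 2% = 0.02
sqrt(loss) = sqrt(0.02) = 0.141421356237
Throughput (bytes/s) = 1460 / (0.02 * 0.141421356237) = 516187.9503
Throughput (kbps) = 516187.9503 * 8 / 1000 = 4129.503602 -> 4129.50 kbps (2 dp)

4129.50


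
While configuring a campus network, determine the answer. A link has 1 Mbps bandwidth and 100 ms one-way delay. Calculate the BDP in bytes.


Given: bandwidth = 1 Mbps, delay = 100 ms
BDP in bits = 1 * 10^6 * 100 / 1000
BDP in bits = 100000
BDP in bytes = 100000 / 8 = 12500

12500


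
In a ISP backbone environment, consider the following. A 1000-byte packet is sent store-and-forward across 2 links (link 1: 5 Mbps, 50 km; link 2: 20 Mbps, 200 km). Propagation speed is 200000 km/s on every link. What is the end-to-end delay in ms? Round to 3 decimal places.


Packet = 1000 bytes = 8000 bits. Store-and-forward: sum (t_trans + t_prop) per link.
Link 1: t_trans = 8000/(5*10^6) s = 1.6000 ms; t_prop = 50/200000 s = 0.2500 ms; subtotal = 1.8500 ms
Link 2: t_trans = 8000/(20*10^6) s = 0.4000 ms; t_prop = 200/200000 s = 1.0000 ms; subtotal = 1.4000 ms
End-to-end = 1.8500 + 1.4000 = 3.2500 ms -> 3.250 ms (3 dp)

3.250


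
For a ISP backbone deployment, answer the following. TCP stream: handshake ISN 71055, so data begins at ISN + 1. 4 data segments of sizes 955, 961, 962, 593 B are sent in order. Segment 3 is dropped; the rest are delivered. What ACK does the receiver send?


SYN uses sequence number 71055; first data byte = ISN + 1 = 71056.
Segment 1: SEQ = 71056, len = 955 B, covers [71056, 72010]
Segment 2: SEQ = 72011, len = 961 B, covers [72011, 72971]
Segment 3: SEQ = 72972, len = 962 B, covers [72972, 73933] [LOST]
Segment 4: SEQ = 73934, len = 593 B, covers [73934, 74526]
In-order data received: bytes [71056, 72971] (segments 1..2).
Segment 3 missing -> gap begins at byte 72972; later segments buffered out of order.
Cumulative ACK = next expected in-order byte = 71056 + 955 + 961 = 72972

72972


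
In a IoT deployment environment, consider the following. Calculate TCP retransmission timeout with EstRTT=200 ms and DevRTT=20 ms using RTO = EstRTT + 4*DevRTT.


Given: EstRTT = 200 ms, DevRTT = 20 ms
Timeout = EstRTT + 4 * DevRTT
4 * DevRTT = 4 * 20 = 80
Timeout = 200 + 80 = 280 ms

280


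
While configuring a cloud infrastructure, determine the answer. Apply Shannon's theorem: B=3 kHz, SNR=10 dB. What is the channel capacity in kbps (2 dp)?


Given: B = 3 kHz, SNR = 10 dB
SNR linear = 10^(10/10) = 10
1 + SNR = 11
log2(11) = 3.4594316186
C = 3 * 1000 * 3.4594316186 = 10378.2949 bps
C = 10.378295 kbps -> 10.38 kbps (2 dp)

10.38


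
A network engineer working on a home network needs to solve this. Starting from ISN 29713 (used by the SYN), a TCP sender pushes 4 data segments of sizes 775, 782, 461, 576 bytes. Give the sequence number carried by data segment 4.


The SYN occupies sequence number ISN = 29713, so the first data byte is ISN + 1 = 29714.
SEQ of data segment i = (ISN + 1) + sum of payload sizes of segments 1..i-1.
Segment 1: SEQ = 29714, payload = 775 bytes
Segment 2: SEQ = 30489, payload = 782 bytes
Segment 3: SEQ = 31271, payload = 461 bytes
Segment 4: SEQ = 31732, payload = 576 bytes
SEQ of segment 4 = 29714 + 775 + 782 + 461 = 31732

31732


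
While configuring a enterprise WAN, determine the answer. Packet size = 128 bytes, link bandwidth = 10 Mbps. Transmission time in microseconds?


Given: packet = 128 bytes, bandwidth = 10 Mbps
Packet in bits = 128 * 8 = 1024 bits
Bandwidth = 10 * 10^6 = 10000000 bps
Time = 1024 / 10000000 seconds
Time in us = 1024 * 10^6 / 10000000 = 102.4

102.4


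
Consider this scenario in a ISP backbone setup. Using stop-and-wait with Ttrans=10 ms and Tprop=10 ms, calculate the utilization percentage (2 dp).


Given: Ttrans = 10 ms, Tprop = 10 ms
RTT = 2 * Tprop = 2 * 10 = 20 ms
U = Ttrans / (Ttrans + RTT)
U = 10 / (10 + 20)
U = 10 / 30 = 0.333333
U% = 33.33%

33.33


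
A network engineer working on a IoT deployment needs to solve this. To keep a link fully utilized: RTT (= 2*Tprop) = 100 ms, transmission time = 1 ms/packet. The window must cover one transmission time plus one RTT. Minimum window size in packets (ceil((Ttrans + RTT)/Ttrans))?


Given: Ttrans = 1 ms, RTT = 100 ms (= 2 * Tprop, Tprop = 50 ms)
Time until first ACK returns = Ttrans + RTT = 1 + 100 = 101 ms
Need W * Ttrans >= Ttrans + RTT  ->  W >= (Ttrans + RTT) / Ttrans
(Ttrans + RTT) / Ttrans = 101 / 1 = 101
W_min = ceil(101) = 101

101


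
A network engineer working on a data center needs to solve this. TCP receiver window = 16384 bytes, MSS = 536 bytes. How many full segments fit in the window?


Given: RWND = 16384 bytes, MSS = 536 bytes
Full segments = floor(RWND / MSS)
Full segments = floor(16384 / 536)
Full segments = floor(30.5672) = 30

30


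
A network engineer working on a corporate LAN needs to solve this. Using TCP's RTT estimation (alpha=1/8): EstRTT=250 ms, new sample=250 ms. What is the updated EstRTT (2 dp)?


Given: EstRTT = 250 ms, SampleRTT = 250 ms, alpha = 1/8
New EstRTT = (1 - alpha) * EstRTT + alpha * SampleRTT
(7/8) * 250 = 218.75
(1/8) * 250 = 31.25
New EstRTT = 218.75 + 31.25 = 250 ms -> 250.00 ms (2 dp)

250.00


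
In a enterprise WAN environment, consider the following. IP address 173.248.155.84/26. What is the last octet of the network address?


Given: IP = 173.248.155.84, prefix = /26
Subnet mask = 255.255.255.192
Last octet of IP: 84
Last octet of mask: 192
Network last octet = 84 AND 192 = 64

64


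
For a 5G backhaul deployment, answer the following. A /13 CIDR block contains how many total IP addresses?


Given: CIDR prefix /13
Host bits = 32 - 13 = 19
Total addresses = 2^19 = 524288

524288


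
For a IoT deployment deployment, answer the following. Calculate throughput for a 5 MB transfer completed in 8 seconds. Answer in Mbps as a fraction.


Given: file = 5 MB, time = 8 s
File in Mb = 5 * 8 = 40 Mb
Throughput = 40 / 8 Mbps
Throughput = 5 Mbps

5


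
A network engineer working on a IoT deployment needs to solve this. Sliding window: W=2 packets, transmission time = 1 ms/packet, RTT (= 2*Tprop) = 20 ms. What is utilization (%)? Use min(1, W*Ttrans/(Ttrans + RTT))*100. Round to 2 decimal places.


Given: W = 2, Ttrans = 1 ms, RTT = 20 ms (= 2 * Tprop, Tprop = 10 ms)
Cycle time = Ttrans + RTT = 1 + 20 = 21 ms (first packet sent until its ACK returns)
W * Ttrans = 2 * 1 = 2 ms of sending per cycle
W * Ttrans / (Ttrans + RTT) = 2 / 21 = 0.095238
U = min(1, 0.095238) = 0.095238
U% = 9.52%

9.52


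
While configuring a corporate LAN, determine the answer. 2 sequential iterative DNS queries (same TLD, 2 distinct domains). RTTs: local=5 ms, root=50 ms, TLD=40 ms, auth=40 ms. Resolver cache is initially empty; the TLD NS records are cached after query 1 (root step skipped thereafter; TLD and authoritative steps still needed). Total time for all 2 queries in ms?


Lookup 1 (cold cache): local + root + TLD + auth = 5 + 50 + 40 + 40 = 135 ms
Lookups 2..2 (TLD NS cached -> skip root; new domain -> still ask TLD and auth): local + TLD + auth = 5 + 40 + 40 = 85 ms each
Remaining 1 lookups: 1 * 85 = 85 ms
Total = 135 + 85 = 220 ms

220


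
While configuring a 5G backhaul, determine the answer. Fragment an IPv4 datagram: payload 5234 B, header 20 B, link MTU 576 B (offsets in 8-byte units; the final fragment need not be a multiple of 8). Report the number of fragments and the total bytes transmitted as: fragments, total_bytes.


Max data per non-final fragment = floor((MTU - header)/8)*8 = floor((576 - 20)/8)*8 = floor(556/8)*8 = 552 B
Final fragment needs no 8-byte alignment: it can carry up to MTU - header = 556 B
Non-final fragments needed = ceil((payload - 556) / 552) = ceil(4678/552) = ceil(8.4746) = 9
Number of fragments = 9 + 1 = 10
Fragment sizes (data): 9 * 552 B + 266 B (last, 266 <= 556 OK)
Total bytes sent = payload + n_frags * header = 5234 + 10*20 = 5234 + 200 = 5434 B

10, 5434


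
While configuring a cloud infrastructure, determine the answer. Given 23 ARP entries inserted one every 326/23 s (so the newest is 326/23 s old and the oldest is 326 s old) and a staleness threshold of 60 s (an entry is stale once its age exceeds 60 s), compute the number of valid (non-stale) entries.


Ages are k * 326/23 s for k = 1..23 (spacing = 14.1739 s).
Entry k is valid iff k * 326/23 <= 60 iff k <= 23 * 60 / 326 = 4.2331
n_valid = floor(4.2331) = 4
(n_stale = 23 - 4 = 19)

4


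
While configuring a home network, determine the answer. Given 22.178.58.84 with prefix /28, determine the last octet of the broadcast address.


Given: IP = 22.178.58.84, prefix = /28
Host bits = 32 - 28 = 4
Network last octet = 84 AND mask = 80
Host part size = 2^4 - 1 = 15
Broadcast last octet = 80 OR 15 = 95

95


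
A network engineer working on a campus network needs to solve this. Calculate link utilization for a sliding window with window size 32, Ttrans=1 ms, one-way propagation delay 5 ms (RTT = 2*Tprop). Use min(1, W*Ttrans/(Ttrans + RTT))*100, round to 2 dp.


Given: W = 32, Ttrans = 1 ms, RTT = 10 ms (= 2 * Tprop, Tprop = 5 ms)
Cycle time = Ttrans + RTT = 1 + 10 = 11 ms (first packet sent until its ACK returns)
W * Ttrans = 32 * 1 = 32 ms of sending per cycle
W * Ttrans / (Ttrans + RTT) = 32 / 11 = 2.909091
U = min(1, 2.909091) = 1.000000
U% = 100.00%

100.00


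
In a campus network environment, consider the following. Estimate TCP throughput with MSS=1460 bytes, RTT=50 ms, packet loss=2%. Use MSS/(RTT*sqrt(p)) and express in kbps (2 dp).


Given: MSS = 1460 bytes, RTT = 50 ms, loss = 2%
RTT in seconds = 50 / 1000 = 0.05
Loss rate = 2% = 0.02
sqrt(loss) = sqrt(0.02) = 0.141421356237
Throughput (bytes/s) = 1460 / (0.05 * 0.141421356237) = 206475.1801
Throughput (kbps) = 206475.1801 * 8 / 1000 = 1651.801441 -> 1651.80 kbps (2 dp)

1651.80


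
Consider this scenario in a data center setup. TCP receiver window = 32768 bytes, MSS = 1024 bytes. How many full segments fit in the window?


Given: RWND = 32768 bytes, MSS = 1024 bytes
Full segments = floor(RWND / MSS)
Full segments = floor(32768 / 1024)
Full segments = floor(32.0) = 32

32


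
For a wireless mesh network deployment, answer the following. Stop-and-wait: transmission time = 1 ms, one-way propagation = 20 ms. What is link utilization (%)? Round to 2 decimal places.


Given: Ttrans = 1 ms, Tprop = 20 ms
RTT = 2 * Tprop = 2 * 20 = 40 ms
U = Ttrans / (Ttrans + RTT)
U = 1 / (1 + 40)
U = 1 / 41 = 0.02439
U% = 2.44%

2.44


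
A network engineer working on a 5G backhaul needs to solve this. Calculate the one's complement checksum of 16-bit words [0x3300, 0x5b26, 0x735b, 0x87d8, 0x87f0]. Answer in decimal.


Given words: [0x3300, 0x5b26, 0x735b, 0x87d8, 0x87f0]
Step 1: Sum all words
Raw sum = 13056 + 23334 + 29531 + 34776 + 34800 = 135497
Step 2: Fold carry: (4425 + 2) = 4427
One's complement = ~4427 & 0xFFFF = 61108

61108


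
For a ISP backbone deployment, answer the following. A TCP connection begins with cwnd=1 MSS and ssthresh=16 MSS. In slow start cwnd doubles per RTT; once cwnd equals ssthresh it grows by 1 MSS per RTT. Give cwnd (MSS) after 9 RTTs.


RTT 0: cwnd = 1 MSS (initial)
RTT 1: cwnd = 2 MSS (slow start, doubled)
RTT 2: cwnd = 4 MSS (slow start, doubled)
RTT 3: cwnd = 8 MSS (slow start, doubled)
RTT 4: cwnd = 16 MSS (slow start, doubled)
RTT 5: cwnd = 17 MSS (congestion avoidance, +1)
RTT 6: cwnd = 18 MSS (congestion avoidance, +1)
RTT 7: cwnd = 19 MSS (congestion avoidance, +1)
RTT 8: cwnd = 20 MSS (congestion avoidance, +1)
RTT 9: cwnd = 21 MSS (congestion avoidance, +1)

21


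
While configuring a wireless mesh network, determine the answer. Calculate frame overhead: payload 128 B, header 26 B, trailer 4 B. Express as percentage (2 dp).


Given: payload = 128 B, header = 26 B, trailer = 4 B
Overhead bytes = header + trailer = 26 + 4 = 30
Total frame = payload + overhead = 128 + 30 = 158
Overhead % = 30 / 158 * 100 = 18.9873% -> 18.99% (2 dp)

18.99


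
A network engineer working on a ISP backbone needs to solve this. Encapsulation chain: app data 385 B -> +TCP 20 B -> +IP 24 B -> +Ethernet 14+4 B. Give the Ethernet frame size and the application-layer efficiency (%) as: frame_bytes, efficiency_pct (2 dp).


TCP segment = 385 + 20 = 405 B
IP packet = 405 + 24 = 429 B
Ethernet frame = 429 + 14 + 4 = 447 B
Efficiency = app / frame = 385 / 447 = 0.861298 = 86.1298% -> 86.13% (2 dp)

447, 86.13


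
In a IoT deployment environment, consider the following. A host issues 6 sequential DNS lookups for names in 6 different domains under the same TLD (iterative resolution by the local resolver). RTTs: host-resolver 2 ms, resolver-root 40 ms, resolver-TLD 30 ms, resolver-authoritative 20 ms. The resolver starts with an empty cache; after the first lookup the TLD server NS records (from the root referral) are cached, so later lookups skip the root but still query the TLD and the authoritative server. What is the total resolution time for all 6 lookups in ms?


Lookup 1 (cold cache): local + root + TLD + auth = 2 + 40 + 30 + 20 = 92 ms
Lookups 2..6 (TLD NS cached -> skip root; new domain -> still ask TLD and auth): local + TLD + auth = 2 + 30 + 20 = 52 ms each
Remaining 5 lookups: 5 * 52 = 260 ms
Total = 92 + 260 = 352 ms

352


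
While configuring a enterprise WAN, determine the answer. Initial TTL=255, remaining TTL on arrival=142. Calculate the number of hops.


Given: initial TTL = 255, received TTL = 142
Hops = initial TTL - received TTL
Hops = 255 - 142 = 113

113


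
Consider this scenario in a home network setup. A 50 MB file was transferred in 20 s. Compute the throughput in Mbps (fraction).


Given: file = 50 MB, time = 20 s
File in Mb = 50 * 8 = 400 Mb
Throughput = 400 / 20 Mbps
Throughput = 20 Mbps

20


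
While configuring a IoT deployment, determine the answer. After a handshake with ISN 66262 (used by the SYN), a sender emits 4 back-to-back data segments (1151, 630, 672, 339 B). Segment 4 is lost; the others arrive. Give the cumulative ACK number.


SYN uses sequence number 66262; first data byte = ISN + 1 = 66263.
Segment 1: SEQ = 66263, len = 1151 B, covers [66263, 67413]
Segment 2: SEQ = 67414, len = 630 B, covers [67414, 68043]
Segment 3: SEQ = 68044, len = 672 B, covers [68044, 68715]
Segment 4: SEQ = 68716, len = 339 B, covers [68716, 69054] [LOST]
In-order data received: bytes [66263, 68715] (segments 1..3).
Segment 4 missing -> gap begins at byte 68716.
Cumulative ACK = next expected in-order byte = 66263 + 1151 + 630 + 672 = 68716

68716
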